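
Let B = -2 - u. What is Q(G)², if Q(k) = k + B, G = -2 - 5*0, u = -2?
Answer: 4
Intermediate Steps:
B = 0 (B = -2 - 1*(-2) = -2 + 2 = 0)
G = -2 (G = -2 + 0 = -2)
Q(k) = k (Q(k) = k + 0 = k)
Q(G)² = (-2)² = 4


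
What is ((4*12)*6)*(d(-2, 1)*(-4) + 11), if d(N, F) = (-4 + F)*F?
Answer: 6624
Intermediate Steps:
d(N, F) = F*(-4 + F)
((4*12)*6)*(d(-2, 1)*(-4) + 11) = ((4*12)*6)*((1*(-4 + 1))*(-4) + 11) = (48*6)*((1*(-3))*(-4) + 11) = 288*(-3*(-4) + 11) = 288*(12 + 11) = 288*23 = 6624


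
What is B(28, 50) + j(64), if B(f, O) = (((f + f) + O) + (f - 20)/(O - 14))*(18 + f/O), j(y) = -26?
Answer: 437734/225 ≈ 1945.5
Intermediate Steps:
B(f, O) = (18 + f/O)*(O + 2*f + (-20 + f)/(-14 + O)) (B(f, O) = ((2*f + O) + (-20 + f)/(-14 + O))*(18 + f/O) = ((O + 2*f) + (-20 + f)/(-14 + O))*(18 + f/O) = (O + 2*f + (-20 + f)/(-14 + O))*(18 + f/O) = (18 + f/O)*(O + 2*f + (-20 + f)/(-14 + O)))
B(28, 50) + j(64) = (-360*50 - 252*50² - 27*28² - 20*28 + 18*50³ - 500*50*28 + 2*50*28² + 37*28*50²)/(50*(-14 + 50)) - 26 = (1/50)*(-18000 - 252*2500 - 27*784 - 560 + 18*125000 - 700000 + 2*50*784 + 37*28*2500)/36 - 26 = (1/50)*(1/36)*(-18000 - 630000 - 21168 - 560 + 2250000 - 700000 + 78400 + 2590000) - 26 = (1/50)*(1/36)*3548672 - 26 = 443584/225 - 26 = 437734/225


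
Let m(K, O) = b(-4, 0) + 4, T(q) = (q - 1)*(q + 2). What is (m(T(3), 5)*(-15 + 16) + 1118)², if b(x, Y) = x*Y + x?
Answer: 1249924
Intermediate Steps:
T(q) = (-1 + q)*(2 + q)
b(x, Y) = x + Y*x (b(x, Y) = Y*x + x = x + Y*x)
m(K, O) = 0 (m(K, O) = -4*(1 + 0) + 4 = -4*1 + 4 = -4 + 4 = 0)
(m(T(3), 5)*(-15 + 16) + 1118)² = (0*(-15 + 16) + 1118)² = (0*1 + 1118)² = (0 + 1118)² = 1118² = 1249924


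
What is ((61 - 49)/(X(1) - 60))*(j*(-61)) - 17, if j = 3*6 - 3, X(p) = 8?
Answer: 2524/13 ≈ 194.15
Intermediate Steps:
j = 15 (j = 18 - 3 = 15)
((61 - 49)/(X(1) - 60))*(j*(-61)) - 17 = ((61 - 49)/(8 - 60))*(15*(-61)) - 17 = (12/(-52))*(-915) - 17 = (12*(-1/52))*(-915) - 17 = -3/13*(-915) - 17 = 2745/13 - 17 = 2524/13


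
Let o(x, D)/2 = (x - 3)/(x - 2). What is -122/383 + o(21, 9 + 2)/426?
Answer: -162280/516667 ≈ -0.31409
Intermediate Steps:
o(x, D) = 2*(-3 + x)/(-2 + x) (o(x, D) = 2*((x - 3)/(x - 2)) = 2*((-3 + x)/(-2 + x)) = 2*(-3 + x)/(-2 + x))
-122/383 + o(21, 9 + 2)/426 = -122/383 + (2*(-3 + 21)/(-2 + 21))/426 = -122*1/383 + (2*18/19)*(1/426) = -122/383 + (2*(1/19)*18)*(1/426) = -122/383 + (36/19)*(1/426) = -122/383 + 6/1349 = -162280/516667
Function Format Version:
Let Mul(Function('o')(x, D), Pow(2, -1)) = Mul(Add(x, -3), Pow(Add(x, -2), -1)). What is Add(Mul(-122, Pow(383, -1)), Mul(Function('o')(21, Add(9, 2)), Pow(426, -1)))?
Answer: Rational(-162280, 516667) ≈ -0.31409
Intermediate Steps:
Function('o')(x, D) = Mul(2, Pow(Add(-2, x), -1), Add(-3, x)) (Function('o')(x, D) = Mul(2, Mul(Add(x, -3), Pow(Add(x, -2), -1))) = Mul(2, Mul(Add(-3, x), Pow(Add(-2, x), -1))) = Mul(2, Mul(Pow(Add(-2, x), -1), Add(-3, x))) = Mul(2, Pow(Add(-2, x), -1), Add(-3, x)))
Add(Mul(-122, Pow(383, -1)), Mul(Function('o')(21, Add(9, 2)), Pow(426, -1))) = Add(Mul(-122, Pow(383, -1)), Mul(Mul(2, Pow(Add(-2, 21), -1), Add(-3, 21)), Pow(426, -1))) = Add(Mul(-122, Rational(1, 383)), Mul(Mul(2, Pow(19, -1), 18), Rational(1, 426))) = Add(Rational(-122, 383), Mul(Mul(2, Rational(1, 19), 18), Rational(1, 426))) = Add(Rational(-122, 383), Mul(Rational(36, 19), Rational(1, 426))) = Add(Rational(-122, 383), Rational(6, 1349)) = Rational(-162280, 516667)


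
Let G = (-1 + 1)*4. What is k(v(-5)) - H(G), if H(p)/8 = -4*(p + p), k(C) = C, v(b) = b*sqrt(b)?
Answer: -5*I*sqrt(5) ≈ -11.18*I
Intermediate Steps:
G = 0 (G = 0*4 = 0)
v(b) = b**(3/2)
H(p) = -64*p (H(p) = 8*(-4*(p + p)) = 8*(-8*p) = -64*p)
k(v(-5)) - H(G) = (-5)**(3/2) - (-64)*0 = -5*I*sqrt(5) - 1*0 = -5*I*sqrt(5) + 0 = -5*I*sqrt(5)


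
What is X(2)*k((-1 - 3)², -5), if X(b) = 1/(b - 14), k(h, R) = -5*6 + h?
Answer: 7/6 ≈ 1.1667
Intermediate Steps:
k(h, R) = -30 + h
X(b) = 1/(-14 + b)
X(2)*k((-1 - 3)², -5) = (-30 + (-1 - 3)²)/(-14 + 2) = (-30 + (-4)²)/(-12) = -(-30 + 16)/12 = -1/12*(-14) = 7/6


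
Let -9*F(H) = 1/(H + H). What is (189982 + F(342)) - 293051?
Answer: -634492765/6156 ≈ -1.0307e+5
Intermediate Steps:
F(H) = -1/(18*H) (F(H) = -1/(9*(H + H)) = -1/(2*H)/9 = -1/(18*H))
(189982 + F(342)) - 293051 = (189982 - 1/18/342) - 293051 = (189982 - 1/18*1/342) - 293051 = (189982 - 1/6156) - 293051 = 1169529191/6156 - 293051 = -634492765/6156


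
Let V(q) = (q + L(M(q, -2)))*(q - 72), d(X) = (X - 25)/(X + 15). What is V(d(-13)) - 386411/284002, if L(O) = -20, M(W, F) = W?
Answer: 1007536687/284002 ≈ 3547.6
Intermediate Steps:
d(X) = (-25 + X)/(15 + X)
V(q) = (-72 + q)*(-20 + q) (V(q) = (q - 20)*(q - 72) = (-20 + q)*(-72 + q) = (-72 + q)*(-20 + q))
V(d(-13)) - 386411/284002 = (1440 + ((-25 - 13)/(15 - 13))² - 92*(-25 - 13)/(15 - 13)) - 386411/284002 = (1440 + (-38/2)² - 92*(-38)/2) - 386411*1/284002 = (1440 + ((½)*(-38))² - 46*(-38)) - 386411/284002 = (1440 + (-19)² - 92*(-19)) - 386411/284002 = (1440 + 361 + 1748) - 386411/284002 = 3549 - 386411/284002 = 1007536687/284002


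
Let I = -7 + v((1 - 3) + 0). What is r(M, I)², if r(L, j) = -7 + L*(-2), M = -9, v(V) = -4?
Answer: 121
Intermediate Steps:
I = -11 (I = -7 - 4 = -11)
r(L, j) = -7 - 2*L
r(M, I)² = (-7 - 2*(-9))² = (-7 + 18)² = 11² = 121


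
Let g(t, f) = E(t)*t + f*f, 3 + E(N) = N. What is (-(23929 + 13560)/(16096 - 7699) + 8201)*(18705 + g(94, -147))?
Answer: 3363404019344/8397 ≈ 4.0055e+8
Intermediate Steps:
E(N) = -3 + N
g(t, f) = f**2 + t*(-3 + t) (g(t, f) = (-3 + t)*t + f*f = t*(-3 + t) + f**2 = f**2 + t*(-3 + t))
(-(23929 + 13560)/(16096 - 7699) + 8201)*(18705 + g(94, -147)) = (-(23929 + 13560)/(16096 - 7699) + 8201)*(18705 + ((-147)**2 + 94*(-3 + 94))) = (-37489/8397 + 8201)*(18705 + (21609 + 94*91)) = (-37489/8397 + 8201)*(18705 + (21609 + 8554)) = (-1*37489/8397 + 8201)*(18705 + 30163) = (-37489/8397 + 8201)*48868 = (68826308/8397)*48868 = 3363404019344/8397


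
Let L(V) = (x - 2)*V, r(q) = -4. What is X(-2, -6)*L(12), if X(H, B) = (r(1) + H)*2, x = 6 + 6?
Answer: -1440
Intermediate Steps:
x = 12
L(V) = 10*V (L(V) = (12 - 2)*V = 10*V)
X(H, B) = -8 + 2*H (X(H, B) = (-4 + H)*2 = -8 + 2*H)
X(-2, -6)*L(12) = (-8 + 2*(-2))*(10*12) = (-8 - 4)*120 = -12*120 = -1440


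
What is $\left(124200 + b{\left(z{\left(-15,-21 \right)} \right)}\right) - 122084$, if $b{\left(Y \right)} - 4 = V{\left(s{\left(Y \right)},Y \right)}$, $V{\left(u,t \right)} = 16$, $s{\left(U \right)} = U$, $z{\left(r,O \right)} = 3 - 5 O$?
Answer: $2136$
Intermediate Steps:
$b{\left(Y \right)} = 20$ ($b{\left(Y \right)} = 4 + 16 = 20$)
$\left(124200 + b{\left(z{\left(-15,-21 \right)} \right)}\right) - 122084 = \left(124200 + 20\right) - 122084 = 124220 - 122084 = 2136$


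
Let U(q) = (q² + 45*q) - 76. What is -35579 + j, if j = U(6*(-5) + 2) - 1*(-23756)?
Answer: -12375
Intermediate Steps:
U(q) = -76 + q² + 45*q
j = 23204 (j = (-76 + (6*(-5) + 2)² + 45*(6*(-5) + 2)) - 1*(-23756) = (-76 + (-30 + 2)² + 45*(-30 + 2)) + 23756 = (-76 + (-28)² + 45*(-28)) + 23756 = (-76 + 784 - 1260) + 23756 = -552 + 23756 = 23204)
-35579 + j = -35579 + 23204 = -12375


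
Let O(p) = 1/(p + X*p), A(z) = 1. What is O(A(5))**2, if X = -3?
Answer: 1/4 ≈ 0.25000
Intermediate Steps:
O(p) = -1/(2*p) (O(p) = 1/(p - 3*p) = 1/(-2*p) = -1/(2*p))
O(A(5))**2 = (-1/2/1)**2 = (-1/2*1)**2 = (-1/2)**2 = 1/4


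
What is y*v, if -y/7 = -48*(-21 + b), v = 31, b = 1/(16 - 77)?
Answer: -13353312/61 ≈ -2.1891e+5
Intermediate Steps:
b = -1/61 (b = 1/(-61) = -1/61 ≈ -0.016393)
y = -430752/61 (y = -(-336)*(-21 - 1/61) = -(-336)*(-1282)/61 = -7*61536/61 = -430752/61 ≈ -7061.5)
y*v = -430752/61*31 = -13353312/61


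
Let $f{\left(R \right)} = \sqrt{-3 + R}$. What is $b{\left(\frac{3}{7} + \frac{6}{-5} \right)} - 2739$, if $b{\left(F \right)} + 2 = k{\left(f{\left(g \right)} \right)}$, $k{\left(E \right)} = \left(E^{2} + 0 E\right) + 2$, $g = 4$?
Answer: $-2738$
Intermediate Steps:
$k{\left(E \right)} = 2 + E^{2}$ ($k{\left(E \right)} = \left(E^{2} + 0\right) + 2 = E^{2} + 2 = 2 + E^{2}$)
$b{\left(F \right)} = 1$ ($b{\left(F \right)} = -2 + \left(2 + \left(\sqrt{-3 + 4}\right)^{2}\right) = -2 + \left(2 + \left(\sqrt{1}\right)^{2}\right) = -2 + \left(2 + 1^{2}\right) = -2 + \left(2 + 1\right) = -2 + 3 = 1$)
$b{\left(\frac{3}{7} + \frac{6}{-5} \right)} - 2739 = 1 - 2739 = -2738$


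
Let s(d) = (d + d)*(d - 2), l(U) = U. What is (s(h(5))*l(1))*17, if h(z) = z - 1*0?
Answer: 510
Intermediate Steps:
h(z) = z (h(z) = z + 0 = z)
s(d) = 2*d*(-2 + d) (s(d) = (2*d)*(-2 + d) = 2*d*(-2 + d))
(s(h(5))*l(1))*17 = ((2*5*(-2 + 5))*1)*17 = ((2*5*3)*1)*17 = (30*1)*17 = 30*17 = 510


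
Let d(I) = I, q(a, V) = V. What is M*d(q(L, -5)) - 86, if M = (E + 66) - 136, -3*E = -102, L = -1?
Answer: 94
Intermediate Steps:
E = 34 (E = -⅓*(-102) = 34)
M = -36 (M = (34 + 66) - 136 = 100 - 136 = -36)
M*d(q(L, -5)) - 86 = -36*(-5) - 86 = 180 - 86 = 94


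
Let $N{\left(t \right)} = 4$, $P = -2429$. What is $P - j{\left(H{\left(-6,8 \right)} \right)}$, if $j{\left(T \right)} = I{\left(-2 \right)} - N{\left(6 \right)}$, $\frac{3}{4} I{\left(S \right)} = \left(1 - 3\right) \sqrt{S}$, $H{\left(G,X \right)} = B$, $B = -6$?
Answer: $-2425 + \frac{8 i \sqrt{2}}{3} \approx -2425.0 + 3.7712 i$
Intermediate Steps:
$H{\left(G,X \right)} = -6$
$I{\left(S \right)} = - \frac{8 \sqrt{S}}{3}$ ($I{\left(S \right)} = \frac{4 \left(1 - 3\right) \sqrt{S}}{3} = \frac{4 \left(- 2 \sqrt{S}\right)}{3} = - \frac{8 \sqrt{S}}{3}$)
$j{\left(T \right)} = -4 - \frac{8 i \sqrt{2}}{3}$ ($j{\left(T \right)} = - \frac{8 \sqrt{-2}}{3} - 4 = - \frac{8 i \sqrt{2}}{3} - 4 = -4 - \frac{8 i \sqrt{2}}{3}$)
$P - j{\left(H{\left(-6,8 \right)} \right)} = -2429 - \left(-4 - \frac{8 i \sqrt{2}}{3}\right) = -2429 + \left(4 + \frac{8 i \sqrt{2}}{3}\right) = -2425 + \frac{8 i \sqrt{2}}{3}$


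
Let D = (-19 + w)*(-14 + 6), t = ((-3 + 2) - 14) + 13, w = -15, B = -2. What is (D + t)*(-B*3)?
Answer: 1620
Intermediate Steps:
t = -2 (t = (-1 - 14) + 13 = -15 + 13 = -2)
D = 272 (D = (-19 - 15)*(-14 + 6) = -34*(-8) = 272)
(D + t)*(-B*3) = (272 - 2)*(-1*(-2)*3) = 270*(2*3) = 270*6 = 1620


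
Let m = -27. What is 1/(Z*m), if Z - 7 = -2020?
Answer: 1/54351 ≈ 1.8399e-5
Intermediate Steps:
Z = -2013 (Z = 7 - 2020 = -2013)
1/(Z*m) = 1/(-2013*(-27)) = 1/54351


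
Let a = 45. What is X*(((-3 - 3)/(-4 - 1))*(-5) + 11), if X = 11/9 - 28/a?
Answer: 3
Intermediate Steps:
X = ⅗ (X = 11/9 - 28/45 = ⅗ ≈ 0.60000)
X*(((-3 - 3)/(-4 - 1))*(-5) + 11) = 3*(((-3 - 3)/(-4 - 1))*(-5) + 11)/5 = 3*(-6/(-5)*(-5) + 11)/5 = 3*(-6*(-⅕)*(-5) + 11)/5 = 3*((6/5)*(-5) + 11)/5 = 3*(-6 + 11)/5 = (⅗)*5 = 3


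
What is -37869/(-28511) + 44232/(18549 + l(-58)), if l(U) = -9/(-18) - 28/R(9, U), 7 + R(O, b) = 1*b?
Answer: 255263564439/68754019901 ≈ 3.7127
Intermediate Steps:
R(O, b) = -7 + b (R(O, b) = -7 + 1*b = -7 + b)
l(U) = 1/2 - 28/(-7 + U) (l(U) = -9/(-18) - 28/(-7 + U) = -9*(-1/18) - 28/(-7 + U) = 1/2 - 28/(-7 + U))
-37869/(-28511) + 44232/(18549 + l(-58)) = -37869/(-28511) + 44232/(18549 + (-63 - 58)/(2*(-7 - 58))) = -37869*(-1/28511) + 44232/(18549 + (1/2)*(-121)/(-65)) = 37869/28511 + 44232/(18549 + (1/2)*(-1/65)*(-121)) = 37869/28511 + 44232/(18549 + 121/130) = 37869/28511 + 44232/(2411491/130) = 37869/28511 + 44232*(130/2411491) = 37869/28511 + 5750160/2411491 = 255263564439/68754019901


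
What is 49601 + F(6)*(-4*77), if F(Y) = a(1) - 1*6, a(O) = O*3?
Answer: 50525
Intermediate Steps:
a(O) = 3*O
F(Y) = -3 (F(Y) = 3*1 - 1*6 = 3 - 6 = -3)
49601 + F(6)*(-4*77) = 49601 - (-12)*77 = 49601 - 3*(-308) = 49601 + 924 = 50525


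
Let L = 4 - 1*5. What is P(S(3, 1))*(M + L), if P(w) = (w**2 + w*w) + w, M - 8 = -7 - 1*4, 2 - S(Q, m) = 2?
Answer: 0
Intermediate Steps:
S(Q, m) = 0 (S(Q, m) = 2 - 1*2 = 2 - 2 = 0)
M = -3 (M = 8 + (-7 - 1*4) = 8 + (-7 - 4) = 8 - 11 = -3)
P(w) = w + 2*w**2 (P(w) = (w**2 + w**2) + w = 2*w**2 + w = w + 2*w**2)
L = -1 (L = 4 - 5 = -1)
P(S(3, 1))*(M + L) = (0*(1 + 2*0))*(-3 - 1) = (0*(1 + 0))*(-4) = (0*1)*(-4) = 0*(-4) = 0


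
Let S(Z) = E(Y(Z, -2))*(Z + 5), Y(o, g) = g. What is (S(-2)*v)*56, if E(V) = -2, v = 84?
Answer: -28224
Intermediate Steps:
S(Z) = -10 - 2*Z (S(Z) = -2*(Z + 5) = -2*(5 + Z) = -10 - 2*Z)
(S(-2)*v)*56 = ((-10 - 2*(-2))*84)*56 = ((-10 + 4)*84)*56 = -6*84*56 = -504*56 = -28224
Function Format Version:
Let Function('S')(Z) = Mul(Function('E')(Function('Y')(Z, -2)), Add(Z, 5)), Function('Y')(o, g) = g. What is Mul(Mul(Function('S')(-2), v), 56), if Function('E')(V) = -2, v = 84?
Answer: -28224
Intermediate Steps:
Function('S')(Z) = Add(-10, Mul(-2, Z)) (Function('S')(Z) = Mul(-2, Add(Z, 5)) = Mul(-2, Add(5, Z)) = Add(-10, Mul(-2, Z)))
Mul(Mul(Function('S')(-2), v), 56) = Mul(Mul(Add(-10, Mul(-2, -2)), 84), 56) = Mul(Mul(Add(-10, 4), 84), 56) = Mul(Mul(-6, 84), 56) = Mul(-504, 56) = -28224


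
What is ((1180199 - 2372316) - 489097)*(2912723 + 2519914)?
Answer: -9133425381318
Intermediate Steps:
((1180199 - 2372316) - 489097)*(2912723 + 2519914) = (-1192117 - 489097)*5432637 = -1681214*5432637 = -9133425381318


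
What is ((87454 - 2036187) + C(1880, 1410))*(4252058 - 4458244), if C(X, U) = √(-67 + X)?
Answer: 401801462338 - 1443302*√37 ≈ 4.0179e+11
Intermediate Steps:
((87454 - 2036187) + C(1880, 1410))*(4252058 - 4458244) = ((87454 - 2036187) + √(-67 + 1880))*(4252058 - 4458244) = (-1948733 + √1813)*(-206186) = (-1948733 + 7*√37)*(-206186) = 401801462338 - 1443302*√37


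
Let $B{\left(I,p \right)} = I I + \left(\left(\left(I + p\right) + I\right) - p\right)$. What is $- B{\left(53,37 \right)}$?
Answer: $-2915$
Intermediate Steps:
$B{\left(I,p \right)} = I^{2} + 2 I$ ($B{\left(I,p \right)} = I^{2} + \left(\left(p + 2 I\right) - p\right) = I^{2} + 2 I$)
$- B{\left(53,37 \right)} = - 53 \left(2 + 53\right) = - 53 \cdot 55 = \left(-1\right) 2915 = -2915$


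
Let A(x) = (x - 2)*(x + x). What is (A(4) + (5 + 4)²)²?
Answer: 9409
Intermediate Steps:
A(x) = 2*x*(-2 + x) (A(x) = (-2 + x)*(2*x) = 2*x*(-2 + x))
(A(4) + (5 + 4)²)² = (2*4*(-2 + 4) + (5 + 4)²)² = (2*4*2 + 9²)² = (16 + 81)² = 97² = 9409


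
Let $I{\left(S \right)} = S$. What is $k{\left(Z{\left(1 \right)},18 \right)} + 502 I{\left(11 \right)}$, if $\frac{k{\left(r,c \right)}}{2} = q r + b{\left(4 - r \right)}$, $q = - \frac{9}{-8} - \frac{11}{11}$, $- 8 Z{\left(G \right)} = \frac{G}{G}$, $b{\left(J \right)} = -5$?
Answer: $\frac{176383}{32} \approx 5512.0$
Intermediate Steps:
$Z{\left(G \right)} = - \frac{1}{8}$ ($Z{\left(G \right)} = - \frac{G \frac{1}{G}}{8} = \left(- \frac{1}{8}\right) 1 = - \frac{1}{8}$)
$q = \frac{1}{8}$ ($q = \left(-9\right) \left(- \frac{1}{8}\right) - 1 = \frac{9}{8} - 1 = \frac{1}{8} \approx 0.125$)
$k{\left(r,c \right)} = -10 + \frac{r}{4}$ ($k{\left(r,c \right)} = 2 \left(\frac{r}{8} - 5\right) = 2 \left(-5 + \frac{r}{8}\right) = -10 + \frac{r}{4}$)
$k{\left(Z{\left(1 \right)},18 \right)} + 502 I{\left(11 \right)} = \left(-10 + \frac{1}{4} \left(- \frac{1}{8}\right)\right) + 502 \cdot 11 = \left(-10 - \frac{1}{32}\right) + 5522 = - \frac{321}{32} + 5522 = \frac{176383}{32}$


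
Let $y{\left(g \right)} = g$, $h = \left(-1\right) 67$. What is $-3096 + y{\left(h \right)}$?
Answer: $-3163$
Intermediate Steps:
$h = -67$
$-3096 + y{\left(h \right)} = -3096 - 67 = -3163$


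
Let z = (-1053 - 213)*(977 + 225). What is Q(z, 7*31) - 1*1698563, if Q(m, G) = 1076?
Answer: -1697487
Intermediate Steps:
z = -1521732 (z = -1266*1202 = -1521732)
Q(z, 7*31) - 1*1698563 = 1076 - 1*1698563 = 1076 - 1698563 = -1697487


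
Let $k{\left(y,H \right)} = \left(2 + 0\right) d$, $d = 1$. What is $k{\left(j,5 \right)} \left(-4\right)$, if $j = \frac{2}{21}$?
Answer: $-8$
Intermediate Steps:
$j = \frac{2}{21}$ ($j = 2 \cdot \frac{1}{21} = \frac{2}{21} \approx 0.095238$)
$k{\left(y,H \right)} = 2$ ($k{\left(y,H \right)} = \left(2 + 0\right) 1 = 2 \cdot 1 = 2$)
$k{\left(j,5 \right)} \left(-4\right) = 2 \left(-4\right) = -8$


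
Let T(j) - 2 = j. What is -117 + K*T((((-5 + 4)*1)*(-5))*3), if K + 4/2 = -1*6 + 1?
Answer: -236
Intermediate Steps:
T(j) = 2 + j
K = -7 (K = -2 + (-1*6 + 1) = -2 + (-6 + 1) = -2 - 5 = -7)
-117 + K*T((((-5 + 4)*1)*(-5))*3) = -117 - 7*(2 + (((-5 + 4)*1)*(-5))*3) = -117 - 7*(2 + (-1*1*(-5))*3) = -117 - 7*(2 - 1*(-5)*3) = -117 - 7*(2 + 5*3) = -117 - 7*(2 + 15) = -117 - 7*17 = -117 - 119 = -236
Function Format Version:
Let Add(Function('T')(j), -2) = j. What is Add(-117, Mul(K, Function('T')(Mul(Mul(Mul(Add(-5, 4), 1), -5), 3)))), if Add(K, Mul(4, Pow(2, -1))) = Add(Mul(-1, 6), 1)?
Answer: -236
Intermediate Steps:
Function('T')(j) = Add(2, j)
K = -7 (K = Add(-2, Add(Mul(-1, 6), 1)) = Add(-2, Add(-6, 1)) = Add(-2, -5) = -7)
Add(-117, Mul(K, Function('T')(Mul(Mul(Mul(Add(-5, 4), 1), -5), 3)))) = Add(-117, Mul(-7, Add(2, Mul(Mul(Mul(Add(-5, 4), 1), -5), 3)))) = Add(-117, Mul(-7, Add(2, Mul(Mul(Mul(-1, 1), -5), 3)))) = Add(-117, Mul(-7, Add(2, Mul(Mul(-1, -5), 3)))) = Add(-117, Mul(-7, Add(2, Mul(5, 3)))) = Add(-117, Mul(-7, Add(2, 15))) = Add(-117, Mul(-7, 17)) = Add(-117, -119) = -236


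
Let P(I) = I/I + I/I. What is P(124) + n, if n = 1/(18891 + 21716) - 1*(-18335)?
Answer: 744610560/40607 ≈ 18337.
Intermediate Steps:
P(I) = 2 (P(I) = 1 + 1 = 2)
n = 744529346/40607 (n = 1/40607 + 18335 = 744529346/40607 ≈ 18335.)
P(124) + n = 2 + 744529346/40607 = 744610560/40607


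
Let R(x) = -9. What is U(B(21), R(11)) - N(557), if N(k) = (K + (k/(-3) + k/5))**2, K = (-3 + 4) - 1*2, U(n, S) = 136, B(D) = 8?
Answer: -1244041/225 ≈ -5529.1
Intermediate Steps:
K = -1 (K = 1 - 2 = -1)
N(k) = (-1 - 2*k/15)**2 (N(k) = (-1 + (k/(-3) + k/5))**2 = (-1 + (k*(-1/3) + k*(1/5)))**2 = (-1 + (-k/3 + k/5))**2 = (-1 - 2*k/15)**2)
U(B(21), R(11)) - N(557) = 136 - (15 + 2*557)**2/225 = 136 - (15 + 1114)**2/225 = 136 - 1129**2/225 = 136 - 1274641/225 = -1244041/225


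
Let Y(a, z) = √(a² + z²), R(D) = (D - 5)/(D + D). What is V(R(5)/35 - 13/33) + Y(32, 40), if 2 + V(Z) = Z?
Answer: -79/33 + 8*√41 ≈ 48.831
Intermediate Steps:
R(D) = (-5 + D)/(2*D) (R(D) = (-5 + D)/((2*D)) = (-5 + D)*(1/(2*D)) = (-5 + D)/(2*D))
V(Z) = -2 + Z
V(R(5)/35 - 13/33) + Y(32, 40) = (-2 + (((½)*(-5 + 5)/5)/35 - 13/33)) + √(32² + 40²) = (-2 + (((½)*(⅕)*0)*(1/35) - 13*1/33)) + √(1024 + 1600) = (-2 + (0*(1/35) - 13/33)) + √2624 = (-2 + (0 - 13/33)) + 8*√41 = (-2 - 13/33) + 8*√41 = -79/33 + 8*√41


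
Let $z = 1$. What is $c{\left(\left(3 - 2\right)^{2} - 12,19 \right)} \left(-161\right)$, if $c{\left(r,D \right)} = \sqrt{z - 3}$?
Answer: $- 161 i \sqrt{2} \approx - 227.69 i$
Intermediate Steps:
$c{\left(r,D \right)} = i \sqrt{2}$ ($c{\left(r,D \right)} = \sqrt{1 - 3} = \sqrt{-2} = i \sqrt{2}$)
$c{\left(\left(3 - 2\right)^{2} - 12,19 \right)} \left(-161\right) = i \sqrt{2} \left(-161\right) = - 161 i \sqrt{2}$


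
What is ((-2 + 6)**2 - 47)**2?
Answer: 961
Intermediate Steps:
((-2 + 6)**2 - 47)**2 = (4**2 - 47)**2 = (16 - 47)**2 = (-31)**2 = 961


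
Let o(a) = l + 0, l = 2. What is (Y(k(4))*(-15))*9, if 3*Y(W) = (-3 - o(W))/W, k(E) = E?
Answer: 225/4 ≈ 56.250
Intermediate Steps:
o(a) = 2 (o(a) = 2 + 0 = 2)
Y(W) = -5/(3*W) (Y(W) = ((-3 - 1*2)/W)/3 = ((-3 - 2)/W)/3 = (-5/W)/3 = -5/(3*W))
(Y(k(4))*(-15))*9 = (-5/3/4*(-15))*9 = (-5/3*¼*(-15))*9 = -5/12*(-15)*9 = (25/4)*9 = 225/4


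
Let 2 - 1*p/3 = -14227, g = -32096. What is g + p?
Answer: 10591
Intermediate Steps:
p = 42687 (p = 6 - 3*(-14227) = 6 + 42681 = 42687)
g + p = -32096 + 42687 = 10591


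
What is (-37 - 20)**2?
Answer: 3249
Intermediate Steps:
(-37 - 20)**2 = (-57)**2 = 3249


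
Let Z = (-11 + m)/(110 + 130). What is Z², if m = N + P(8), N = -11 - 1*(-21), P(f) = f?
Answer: 49/57600 ≈ 0.00085069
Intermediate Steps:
N = 10 (N = -11 + 21 = 10)
m = 18 (m = 10 + 8 = 18)
Z = 7/240 (Z = (-11 + 18)/(110 + 130) = 7/240 ≈ 0.029167)
Z² = (7/240)² = 49/57600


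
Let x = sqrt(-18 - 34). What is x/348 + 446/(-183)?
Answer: -446/183 + I*sqrt(13)/174 ≈ -2.4372 + 0.020722*I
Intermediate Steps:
x = 2*I*sqrt(13) (x = sqrt(-52) = 2*I*sqrt(13) ≈ 7.2111*I)
x/348 + 446/(-183) = (2*I*sqrt(13))/348 + 446/(-183) = (2*I*sqrt(13))*(1/348) + 446*(-1/183) = I*sqrt(13)/174 - 446/183 = -446/183 + I*sqrt(13)/174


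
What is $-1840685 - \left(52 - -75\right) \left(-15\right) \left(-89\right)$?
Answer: $-2010230$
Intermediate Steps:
$-1840685 - \left(52 - -75\right) \left(-15\right) \left(-89\right) = -1840685 - \left(52 + 75\right) \left(-15\right) \left(-89\right) = -1840685 - 127 \left(-15\right) \left(-89\right) = -1840685 - \left(-1905\right) \left(-89\right) = -1840685 - 169545 = -2010230$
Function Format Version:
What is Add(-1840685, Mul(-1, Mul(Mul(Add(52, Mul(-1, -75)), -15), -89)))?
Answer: -2010230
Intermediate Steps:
Add(-1840685, Mul(-1, Mul(Mul(Add(52, Mul(-1, -75)), -15), -89))) = Add(-1840685, Mul(-1, Mul(Mul(Add(52, 75), -15), -89))) = Add(-1840685, Mul(-1, Mul(Mul(127, -15), -89))) = Add(-1840685, Mul(-1, Mul(-1905, -89))) = Add(-1840685, Mul(-1, 169545)) = Add(-1840685, -169545) = -2010230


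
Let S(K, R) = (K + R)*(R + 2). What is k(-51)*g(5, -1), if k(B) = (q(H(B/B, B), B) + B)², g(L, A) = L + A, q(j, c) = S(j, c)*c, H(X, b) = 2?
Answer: 60026960016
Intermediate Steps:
S(K, R) = (2 + R)*(K + R) (S(K, R) = (K + R)*(2 + R) = (2 + R)*(K + R))
q(j, c) = c*(c² + 2*c + 2*j + c*j) (q(j, c) = (c² + 2*j + 2*c + j*c)*c = (c² + 2*j + 2*c + c*j)*c = (c² + 2*c + 2*j + c*j)*c = c*(c² + 2*c + 2*j + c*j))
g(L, A) = A + L
k(B) = (B + B*(4 + B² + 4*B))² (k(B) = (B*(B² + 2*B + 2*2 + B*2) + B)² = (B*(B² + 2*B + 4 + 2*B) + B)² = (B*(4 + B² + 4*B) + B)² = (B + B*(4 + B² + 4*B))²)
k(-51)*g(5, -1) = ((-51)²*(5 + (-51)² + 4*(-51))²)*(-1 + 5) = (2601*(5 + 2601 - 204)²)*4 = (2601*2402²)*4 = (2601*5769604)*4 = 15006740004*4 = 60026960016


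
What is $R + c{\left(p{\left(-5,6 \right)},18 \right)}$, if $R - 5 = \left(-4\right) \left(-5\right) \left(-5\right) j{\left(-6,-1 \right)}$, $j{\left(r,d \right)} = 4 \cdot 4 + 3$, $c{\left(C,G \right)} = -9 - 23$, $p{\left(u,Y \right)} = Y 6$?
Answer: $-1927$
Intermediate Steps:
$p{\left(u,Y \right)} = 6 Y$
$c{\left(C,G \right)} = -32$ ($c{\left(C,G \right)} = -9 - 23 = -32$)
$j{\left(r,d \right)} = 19$ ($j{\left(r,d \right)} = 16 + 3 = 19$)
$R = -1895$ ($R = 5 + \left(-4\right) \left(-5\right) \left(-5\right) 19 = 5 + 20 \left(-5\right) 19 = 5 - 1900 = -1895$)
$R + c{\left(p{\left(-5,6 \right)},18 \right)} = -1895 - 32 = -1927$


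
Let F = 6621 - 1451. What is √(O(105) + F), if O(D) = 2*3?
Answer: 2*√1294 ≈ 71.944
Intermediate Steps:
F = 5170
O(D) = 6
√(O(105) + F) = √(6 + 5170) = √5176 = 2*√1294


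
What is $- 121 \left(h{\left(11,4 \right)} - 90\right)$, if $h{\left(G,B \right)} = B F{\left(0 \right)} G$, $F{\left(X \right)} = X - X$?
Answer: $10890$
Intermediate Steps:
$F{\left(X \right)} = 0$
$h{\left(G,B \right)} = 0$ ($h{\left(G,B \right)} = B 0 G = 0 G = 0$)
$- 121 \left(h{\left(11,4 \right)} - 90\right) = - 121 \left(0 - 90\right) = \left(-121\right) \left(-90\right) = 10890$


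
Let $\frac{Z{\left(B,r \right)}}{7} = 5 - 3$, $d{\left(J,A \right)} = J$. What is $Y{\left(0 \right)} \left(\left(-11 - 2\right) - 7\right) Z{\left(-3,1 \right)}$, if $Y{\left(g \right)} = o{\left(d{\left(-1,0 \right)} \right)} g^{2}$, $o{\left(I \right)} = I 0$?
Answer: $0$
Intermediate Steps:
$o{\left(I \right)} = 0$
$Z{\left(B,r \right)} = 14$ ($Z{\left(B,r \right)} = 7 \left(5 - 3\right) = 7 \cdot 2 = 14$)
$Y{\left(g \right)} = 0$ ($Y{\left(g \right)} = 0 g^{2} = 0$)
$Y{\left(0 \right)} \left(\left(-11 - 2\right) - 7\right) Z{\left(-3,1 \right)} = 0 \left(\left(-11 - 2\right) - 7\right) 14 = 0 \left(-13 - 7\right) 14 = 0 \left(-20\right) 14 = 0 \cdot 14 = 0$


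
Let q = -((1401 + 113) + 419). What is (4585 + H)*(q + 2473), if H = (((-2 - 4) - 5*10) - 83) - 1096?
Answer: 1809000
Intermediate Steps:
q = -1933 (q = -(1514 + 419) = -1*1933 = -1933)
H = -1235 (H = ((-6 - 50) - 83) - 1096 = (-56 - 83) - 1096 = -139 - 1096 = -1235)
(4585 + H)*(q + 2473) = (4585 - 1235)*(-1933 + 2473) = 3350*540 = 1809000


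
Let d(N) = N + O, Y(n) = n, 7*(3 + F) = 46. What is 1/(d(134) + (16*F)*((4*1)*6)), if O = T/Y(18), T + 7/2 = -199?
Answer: 28/41837 ≈ 0.00066926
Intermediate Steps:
T = -405/2 (T = -7/2 - 199 = -405/2 ≈ -202.50)
F = 25/7 (F = -3 + (⅐)*46 = -3 + 46/7 = 25/7 ≈ 3.5714)
O = -45/4 (O = -405/2/18 = -405/2*1/18 = -45/4 ≈ -11.250)
d(N) = -45/4 + N (d(N) = N - 45/4 = -45/4 + N)
1/(d(134) + (16*F)*((4*1)*6)) = 1/((-45/4 + 134) + (16*(25/7))*((4*1)*6)) = 1/(491/4 + 400*(4*6)/7) = 1/(491/4 + (400/7)*24) = 1/(491/4 + 9600/7) = 1/(41837/28) = 28/41837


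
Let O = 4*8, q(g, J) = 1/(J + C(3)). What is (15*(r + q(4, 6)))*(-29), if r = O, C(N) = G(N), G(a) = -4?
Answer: -28275/2 ≈ -14138.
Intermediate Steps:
C(N) = -4
q(g, J) = 1/(-4 + J) (q(g, J) = 1/(J - 4) = 1/(-4 + J))
O = 32
r = 32
(15*(r + q(4, 6)))*(-29) = (15*(32 + 1/(-4 + 6)))*(-29) = (15*(32 + 1/2))*(-29) = (15*(32 + ½))*(-29) = (15*(65/2))*(-29) = (975/2)*(-29) = -28275/2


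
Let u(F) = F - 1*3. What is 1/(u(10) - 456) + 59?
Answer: 26490/449 ≈ 58.998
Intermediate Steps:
u(F) = -3 + F (u(F) = F - 3 = -3 + F)
1/(u(10) - 456) + 59 = 1/((-3 + 10) - 456) + 59 = 1/(7 - 456) + 59 = 1/(-449) + 59 = -1/449 + 59 = 26490/449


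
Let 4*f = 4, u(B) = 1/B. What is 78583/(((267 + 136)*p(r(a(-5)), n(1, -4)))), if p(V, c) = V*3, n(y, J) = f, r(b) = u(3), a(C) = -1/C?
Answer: 78583/403 ≈ 195.00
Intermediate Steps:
r(b) = ⅓ (r(b) = 1/3 = ⅓)
f = 1 (f = (¼)*4 = 1)
n(y, J) = 1
p(V, c) = 3*V
78583/(((267 + 136)*p(r(a(-5)), n(1, -4)))) = 78583/(((267 + 136)*(3*(⅓)))) = 78583/((403*1)) = 78583/403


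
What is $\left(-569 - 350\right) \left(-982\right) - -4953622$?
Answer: $5856080$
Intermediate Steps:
$\left(-569 - 350\right) \left(-982\right) - -4953622 = \left(-919\right) \left(-982\right) + 4953622 = 902458 + 4953622 = 5856080$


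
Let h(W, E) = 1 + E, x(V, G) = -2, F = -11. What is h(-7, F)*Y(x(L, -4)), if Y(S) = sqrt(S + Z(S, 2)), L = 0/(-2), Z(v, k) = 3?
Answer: -10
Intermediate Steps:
L = 0 (L = 0*(-1/2) = 0)
Y(S) = sqrt(3 + S) (Y(S) = sqrt(S + 3) = sqrt(3 + S))
h(-7, F)*Y(x(L, -4)) = (1 - 11)*sqrt(3 - 2) = -10*sqrt(1) = -10*1 = -10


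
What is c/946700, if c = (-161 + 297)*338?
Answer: 11492/236675 ≈ 0.048556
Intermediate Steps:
c = 45968 (c = 136*338 = 45968)
c/946700 = 45968/946700 = 45968*(1/946700) = 11492/236675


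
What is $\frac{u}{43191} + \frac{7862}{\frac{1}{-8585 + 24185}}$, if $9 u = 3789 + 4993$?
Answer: $\frac{47675296945582}{388719} \approx 1.2265 \cdot 10^{8}$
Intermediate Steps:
$u = \frac{8782}{9}$ ($u = \frac{3789 + 4993}{9} = \frac{1}{9} \cdot 8782 = \frac{8782}{9} \approx 975.78$)
$\frac{u}{43191} + \frac{7862}{\frac{1}{-8585 + 24185}} = \frac{8782}{9 \cdot 43191} + \frac{7862}{\frac{1}{-8585 + 24185}} = \frac{8782}{9} \cdot \frac{1}{43191} + \frac{7862}{\frac{1}{15600}} = \frac{8782}{388719} + 7862 \frac{1}{\frac{1}{15600}} = \frac{8782}{388719} + 7862 \cdot 15600 = \frac{8782}{388719} + 122647200 = \frac{47675296945582}{388719}$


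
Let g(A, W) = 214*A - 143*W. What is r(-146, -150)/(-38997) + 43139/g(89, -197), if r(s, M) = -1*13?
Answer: 560968468/613773783 ≈ 0.91397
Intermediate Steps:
r(s, M) = -13
g(A, W) = -143*W + 214*A
r(-146, -150)/(-38997) + 43139/g(89, -197) = -13/(-38997) + 43139/(-143*(-197) + 214*89) = -13*(-1/38997) + 43139/(28171 + 19046) = 13/38997 + 43139/47217 = 560968468/613773783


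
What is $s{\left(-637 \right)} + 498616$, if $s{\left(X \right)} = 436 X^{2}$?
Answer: $177413900$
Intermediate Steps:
$s{\left(-637 \right)} + 498616 = 436 \left(-637\right)^{2} + 498616 = 436 \cdot 405769 + 498616 = 176915284 + 498616 = 177413900$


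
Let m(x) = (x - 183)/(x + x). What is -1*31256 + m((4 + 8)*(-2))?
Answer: -500027/16 ≈ -31252.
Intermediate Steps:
m(x) = (-183 + x)/(2*x) (m(x) = (-183 + x)/((2*x)) = (-183 + x)*(1/(2*x)) = (-183 + x)/(2*x))
-1*31256 + m((4 + 8)*(-2)) = -1*31256 + (-183 + (4 + 8)*(-2))/(2*(((4 + 8)*(-2)))) = -31256 + (-183 + 12*(-2))/(2*((12*(-2)))) = -31256 + (1/2)*(-183 - 24)/(-24) = -31256 + (1/2)*(-1/24)*(-207) = -31256 + 69/16 = -500027/16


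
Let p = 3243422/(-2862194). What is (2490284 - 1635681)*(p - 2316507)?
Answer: -2833135289413513670/1431097 ≈ -1.9797e+12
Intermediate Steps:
p = -1621711/1431097 (p = 3243422*(-1/2862194) = -1621711/1431097 ≈ -1.1332)
(2490284 - 1635681)*(p - 2316507) = (2490284 - 1635681)*(-1621711/1431097 - 2316507) = 854603*(-3315147839890/1431097) = -2833135289413513670/1431097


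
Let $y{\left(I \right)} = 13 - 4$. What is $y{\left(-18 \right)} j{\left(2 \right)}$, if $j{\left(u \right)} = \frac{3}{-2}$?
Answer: $- \frac{27}{2} \approx -13.5$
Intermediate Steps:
$j{\left(u \right)} = - \frac{3}{2}$ ($j{\left(u \right)} = 3 \left(- \frac{1}{2}\right) = - \frac{3}{2}$)
$y{\left(I \right)} = 9$
$y{\left(-18 \right)} j{\left(2 \right)} = 9 \left(- \frac{3}{2}\right) = - \frac{27}{2}$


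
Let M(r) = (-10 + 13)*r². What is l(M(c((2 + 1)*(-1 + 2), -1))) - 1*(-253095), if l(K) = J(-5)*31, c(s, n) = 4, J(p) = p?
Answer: 252940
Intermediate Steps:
M(r) = 3*r²
l(K) = -155 (l(K) = -5*31 = -155)
l(M(c((2 + 1)*(-1 + 2), -1))) - 1*(-253095) = -155 - 1*(-253095) = -155 + 253095 = 252940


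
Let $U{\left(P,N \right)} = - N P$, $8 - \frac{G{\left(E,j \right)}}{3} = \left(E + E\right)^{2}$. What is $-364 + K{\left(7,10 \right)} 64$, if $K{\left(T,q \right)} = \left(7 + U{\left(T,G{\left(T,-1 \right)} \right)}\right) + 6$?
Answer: $253140$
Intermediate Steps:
$G{\left(E,j \right)} = 24 - 12 E^{2}$ ($G{\left(E,j \right)} = 24 - 3 \left(E + E\right)^{2} = 24 - 3 \left(2 E\right)^{2} = 24 - 3 \cdot 4 E^{2} = 24 - 12 E^{2}$)
$U{\left(P,N \right)} = - N P$
$K{\left(T,q \right)} = 13 - T \left(24 - 12 T^{2}\right)$ ($K{\left(T,q \right)} = \left(7 - \left(24 - 12 T^{2}\right) T\right) + 6 = \left(7 - T \left(24 - 12 T^{2}\right)\right) + 6 = 13 - T \left(24 - 12 T^{2}\right)$)
$-364 + K{\left(7,10 \right)} 64 = -364 + \left(13 + 12 \cdot 7 \left(-2 + 7^{2}\right)\right) 64 = -364 + \left(13 + 12 \cdot 7 \left(-2 + 49\right)\right) 64 = -364 + \left(13 + 12 \cdot 7 \cdot 47\right) 64 = -364 + \left(13 + 3948\right) 64 = -364 + 3961 \cdot 64 = -364 + 253504 = 253140$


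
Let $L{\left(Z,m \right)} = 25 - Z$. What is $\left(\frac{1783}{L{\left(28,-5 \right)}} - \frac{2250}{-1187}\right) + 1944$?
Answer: $\frac{4812913}{3561} \approx 1351.6$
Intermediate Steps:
$\left(\frac{1783}{L{\left(28,-5 \right)}} - \frac{2250}{-1187}\right) + 1944 = \left(\frac{1783}{25 - 28} - \frac{2250}{-1187}\right) + 1944 = \left(\frac{1783}{25 - 28} - - \frac{2250}{1187}\right) + 1944 = \left(\frac{1783}{-3} + \frac{2250}{1187}\right) + 1944 = \left(1783 \left(- \frac{1}{3}\right) + \frac{2250}{1187}\right) + 1944 = \left(- \frac{1783}{3} + \frac{2250}{1187}\right) + 1944 = - \frac{2109671}{3561} + 1944 = \frac{4812913}{3561}$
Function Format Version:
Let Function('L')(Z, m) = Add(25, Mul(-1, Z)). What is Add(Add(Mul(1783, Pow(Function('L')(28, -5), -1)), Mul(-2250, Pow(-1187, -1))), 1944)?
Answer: Rational(4812913, 3561) ≈ 1351.6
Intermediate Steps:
Add(Add(Mul(1783, Pow(Function('L')(28, -5), -1)), Mul(-2250, Pow(-1187, -1))), 1944) = Add(Add(Mul(1783, Pow(Add(25, Mul(-1, 28)), -1)), Mul(-2250, Pow(-1187, -1))), 1944) = Add(Add(Mul(1783, Pow(Add(25, -28), -1)), Mul(-2250, Rational(-1, 1187))), 1944) = Add(Add(Mul(1783, Pow(-3, -1)), Rational(2250, 1187)), 1944) = Add(Add(Mul(1783, Rational(-1, 3)), Rational(2250, 1187)), 1944) = Add(Add(Rational(-1783, 3), Rational(2250, 1187)), 1944) = Add(Rational(-2109671, 3561), 1944) = Rational(4812913, 3561)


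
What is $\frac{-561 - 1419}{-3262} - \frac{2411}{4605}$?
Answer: $\frac{626609}{7510755} \approx 0.083428$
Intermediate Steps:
$\frac{-561 - 1419}{-3262} - \frac{2411}{4605} = \left(-1980\right) \left(- \frac{1}{3262}\right) - \frac{2411}{4605} = \frac{990}{1631} - \frac{2411}{4605} = \frac{626609}{7510755}$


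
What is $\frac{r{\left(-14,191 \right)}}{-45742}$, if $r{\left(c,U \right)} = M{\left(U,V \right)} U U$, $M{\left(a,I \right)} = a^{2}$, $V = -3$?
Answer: $- \frac{1330863361}{45742} \approx -29095.0$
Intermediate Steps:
$r{\left(c,U \right)} = U^{4}$ ($r{\left(c,U \right)} = U^{2} U U = U^{3} U = U^{4}$)
$\frac{r{\left(-14,191 \right)}}{-45742} = \frac{191^{4}}{-45742} = 1330863361 \left(- \frac{1}{45742}\right) = - \frac{1330863361}{45742}$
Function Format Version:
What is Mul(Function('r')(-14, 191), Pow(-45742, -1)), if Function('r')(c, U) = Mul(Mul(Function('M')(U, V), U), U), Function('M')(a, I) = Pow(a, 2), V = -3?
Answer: Rational(-1330863361, 45742) ≈ -29095.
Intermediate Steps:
Function('r')(c, U) = Pow(U, 4) (Function('r')(c, U) = Mul(Mul(Pow(U, 2), U), U) = Mul(Pow(U, 3), U) = Pow(U, 4))
Mul(Function('r')(-14, 191), Pow(-45742, -1)) = Mul(Pow(191, 4), Pow(-45742, -1)) = Mul(1330863361, Rational(-1, 45742)) = Rational(-1330863361, 45742)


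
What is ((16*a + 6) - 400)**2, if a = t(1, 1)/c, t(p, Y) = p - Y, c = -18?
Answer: 155236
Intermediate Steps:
a = 0 (a = (1 - 1*1)/(-18) = (1 - 1)*(-1/18) = 0*(-1/18) = 0)
((16*a + 6) - 400)**2 = ((16*0 + 6) - 400)**2 = ((0 + 6) - 400)**2 = (6 - 400)**2 = (-394)**2 = 155236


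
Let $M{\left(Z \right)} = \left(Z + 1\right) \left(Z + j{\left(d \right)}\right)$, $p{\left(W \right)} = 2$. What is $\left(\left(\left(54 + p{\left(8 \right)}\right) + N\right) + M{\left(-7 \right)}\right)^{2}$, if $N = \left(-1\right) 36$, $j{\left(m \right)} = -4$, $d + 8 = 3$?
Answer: $7396$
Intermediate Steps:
$d = -5$ ($d = -8 + 3 = -5$)
$N = -36$
$M{\left(Z \right)} = \left(1 + Z\right) \left(-4 + Z\right)$ ($M{\left(Z \right)} = \left(Z + 1\right) \left(Z - 4\right) = \left(1 + Z\right) \left(-4 + Z\right)$)
$\left(\left(\left(54 + p{\left(8 \right)}\right) + N\right) + M{\left(-7 \right)}\right)^{2} = \left(\left(\left(54 + 2\right) - 36\right) - \left(-17 - 49\right)\right)^{2} = \left(\left(56 - 36\right) + \left(-4 + 49 + 21\right)\right)^{2} = \left(20 + 66\right)^{2} = 86^{2} = 7396$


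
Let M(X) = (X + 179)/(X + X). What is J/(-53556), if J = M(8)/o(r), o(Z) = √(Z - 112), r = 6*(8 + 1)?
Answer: 187*I*√58/49699968 ≈ 2.8655e-5*I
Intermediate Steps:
M(X) = (179 + X)/(2*X) (M(X) = (179 + X)/((2*X)) = (179 + X)*(1/(2*X)) = (179 + X)/(2*X))
r = 54 (r = 6*9 = 54)
o(Z) = √(-112 + Z)
J = -187*I*√58/928 (J = ((½)*(179 + 8)/8)/(√(-112 + 54)) = ((½)*(⅛)*187)/(√(-58)) = 187/(16*((I*√58))) = 187*(-I*√58/58)/16 = -187*I*√58/928 ≈ -1.5346*I)
J/(-53556) = -187*I*√58/928/(-53556) = -187*I*√58/928*(-1/53556) = 187*I*√58/49699968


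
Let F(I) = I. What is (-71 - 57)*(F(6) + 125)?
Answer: -16768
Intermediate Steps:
(-71 - 57)*(F(6) + 125) = (-71 - 57)*(6 + 125) = -128*131 = -16768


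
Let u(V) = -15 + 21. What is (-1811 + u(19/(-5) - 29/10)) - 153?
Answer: -1958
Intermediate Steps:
u(V) = 6
(-1811 + u(19/(-5) - 29/10)) - 153 = (-1811 + 6) - 153 = -1805 - 153 = -1958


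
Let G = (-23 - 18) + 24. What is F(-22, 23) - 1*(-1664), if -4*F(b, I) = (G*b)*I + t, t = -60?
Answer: -943/2 ≈ -471.50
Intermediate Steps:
G = -17 (G = -41 + 24 = -17)
F(b, I) = 15 + 17*I*b/4 (F(b, I) = -((-17*b)*I - 60)/4 = -(-17*I*b - 60)/4 = -(-60 - 17*I*b)/4 = 15 + 17*I*b/4)
F(-22, 23) - 1*(-1664) = (15 + (17/4)*23*(-22)) - 1*(-1664) = (15 - 4301/2) + 1664 = -4271/2 + 1664 = -943/2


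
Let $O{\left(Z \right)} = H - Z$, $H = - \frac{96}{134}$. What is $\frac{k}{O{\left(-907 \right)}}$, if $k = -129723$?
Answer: $- \frac{8691441}{60721} \approx -143.14$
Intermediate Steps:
$H = - \frac{48}{67}$ ($H = \left(-96\right) \frac{1}{134} = - \frac{48}{67} \approx -0.71642$)
$O{\left(Z \right)} = - \frac{48}{67} - Z$
$\frac{k}{O{\left(-907 \right)}} = - \frac{129723}{- \frac{48}{67} - -907} = - \frac{129723}{- \frac{48}{67} + 907} = - \frac{129723}{\frac{60721}{67}} = \left(-129723\right) \frac{67}{60721} = - \frac{8691441}{60721}$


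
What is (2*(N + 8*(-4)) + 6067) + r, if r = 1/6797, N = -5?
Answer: 40734422/6797 ≈ 5993.0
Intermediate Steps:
r = 1/6797 ≈ 0.00014712
(2*(N + 8*(-4)) + 6067) + r = (2*(-5 + 8*(-4)) + 6067) + 1/6797 = (2*(-5 - 32) + 6067) + 1/6797 = (2*(-37) + 6067) + 1/6797 = (-74 + 6067) + 1/6797 = 5993 + 1/6797 = 40734422/6797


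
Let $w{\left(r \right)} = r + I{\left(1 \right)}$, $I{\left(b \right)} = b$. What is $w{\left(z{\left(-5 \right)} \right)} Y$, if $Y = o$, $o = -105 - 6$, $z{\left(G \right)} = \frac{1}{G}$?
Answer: $- \frac{444}{5} \approx -88.8$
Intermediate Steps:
$o = -111$
$Y = -111$
$w{\left(r \right)} = 1 + r$ ($w{\left(r \right)} = r + 1 = 1 + r$)
$w{\left(z{\left(-5 \right)} \right)} Y = \left(1 + \frac{1}{-5}\right) \left(-111\right) = \left(1 - \frac{1}{5}\right) \left(-111\right) = \frac{4}{5} \left(-111\right) = - \frac{444}{5}$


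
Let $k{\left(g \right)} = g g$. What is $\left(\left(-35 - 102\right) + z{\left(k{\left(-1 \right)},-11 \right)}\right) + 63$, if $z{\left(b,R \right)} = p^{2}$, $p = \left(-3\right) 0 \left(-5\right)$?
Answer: $-74$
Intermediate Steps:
$k{\left(g \right)} = g^{2}$
$p = 0$ ($p = 0 \left(-5\right) = 0$)
$z{\left(b,R \right)} = 0$ ($z{\left(b,R \right)} = 0^{2} = 0$)
$\left(\left(-35 - 102\right) + z{\left(k{\left(-1 \right)},-11 \right)}\right) + 63 = \left(\left(-35 - 102\right) + 0\right) + 63 = \left(-137 + 0\right) + 63 = -137 + 63 = -74$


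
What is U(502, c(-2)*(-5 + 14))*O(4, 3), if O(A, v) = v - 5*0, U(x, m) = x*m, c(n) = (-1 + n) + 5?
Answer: 27108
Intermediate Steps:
c(n) = 4 + n
U(x, m) = m*x
O(A, v) = v (O(A, v) = v + 0 = v)
U(502, c(-2)*(-5 + 14))*O(4, 3) = (((4 - 2)*(-5 + 14))*502)*3 = ((2*9)*502)*3 = (18*502)*3 = 9036*3 = 27108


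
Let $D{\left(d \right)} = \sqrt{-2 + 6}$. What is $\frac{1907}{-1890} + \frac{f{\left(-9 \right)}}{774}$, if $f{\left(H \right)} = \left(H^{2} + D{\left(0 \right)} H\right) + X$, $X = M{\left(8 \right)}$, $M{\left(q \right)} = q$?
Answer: $- \frac{37273}{40635} \approx -0.91726$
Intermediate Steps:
$D{\left(d \right)} = 2$ ($D{\left(d \right)} = \sqrt{4} = 2$)
$X = 8$
$f{\left(H \right)} = 8 + H^{2} + 2 H$ ($f{\left(H \right)} = \left(H^{2} + 2 H\right) + 8 = 8 + H^{2} + 2 H$)
$\frac{1907}{-1890} + \frac{f{\left(-9 \right)}}{774} = \frac{1907}{-1890} + \frac{8 + \left(-9\right)^{2} + 2 \left(-9\right)}{774} = 1907 \left(- \frac{1}{1890}\right) + \left(8 + 81 - 18\right) \frac{1}{774} = - \frac{1907}{1890} + 71 \cdot \frac{1}{774} = - \frac{1907}{1890} + \frac{71}{774} = - \frac{37273}{40635}$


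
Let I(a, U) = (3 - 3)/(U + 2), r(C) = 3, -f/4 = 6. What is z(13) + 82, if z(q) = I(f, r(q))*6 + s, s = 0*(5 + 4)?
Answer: 82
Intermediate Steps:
f = -24 (f = -4*6 = -24)
I(a, U) = 0 (I(a, U) = 0/(2 + U) = 0)
s = 0 (s = 0*9 = 0)
z(q) = 0 (z(q) = 0*6 + 0 = 0 + 0 = 0)
z(13) + 82 = 0 + 82 = 82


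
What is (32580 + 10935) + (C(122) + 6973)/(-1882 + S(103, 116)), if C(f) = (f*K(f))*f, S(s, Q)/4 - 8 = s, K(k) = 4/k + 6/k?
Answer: 62566377/1438 ≈ 43509.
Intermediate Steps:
K(k) = 10/k
S(s, Q) = 32 + 4*s
C(f) = 10*f (C(f) = (f*(10/f))*f = 10*f)
(32580 + 10935) + (C(122) + 6973)/(-1882 + S(103, 116)) = (32580 + 10935) + (10*122 + 6973)/(-1882 + (32 + 4*103)) = 43515 + (1220 + 6973)/(-1882 + (32 + 412)) = 43515 + 8193/(-1882 + 444) = 43515 + 8193/(-1438) = 43515 + 8193*(-1/1438) = 43515 - 8193/1438 = 62566377/1438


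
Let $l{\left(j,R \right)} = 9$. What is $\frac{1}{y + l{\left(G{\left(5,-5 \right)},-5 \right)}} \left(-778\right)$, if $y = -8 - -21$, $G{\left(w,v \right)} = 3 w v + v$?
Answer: $- \frac{389}{11} \approx -35.364$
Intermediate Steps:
$G{\left(w,v \right)} = v + 3 v w$ ($G{\left(w,v \right)} = 3 v w + v = v + 3 v w$)
$y = 13$ ($y = -8 + 21 = 13$)
$\frac{1}{y + l{\left(G{\left(5,-5 \right)},-5 \right)}} \left(-778\right) = \frac{1}{13 + 9} \left(-778\right) = \frac{1}{22} \left(-778\right) = - \frac{389}{11}$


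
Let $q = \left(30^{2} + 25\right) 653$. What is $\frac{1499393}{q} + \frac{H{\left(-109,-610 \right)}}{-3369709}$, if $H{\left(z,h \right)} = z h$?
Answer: $\frac{5012356464387}{2035388478725} \approx 2.4626$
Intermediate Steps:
$q = 604025$ ($q = \left(900 + 25\right) 653 = 925 \cdot 653 = 604025$)
$H{\left(z,h \right)} = h z$
$\frac{1499393}{q} + \frac{H{\left(-109,-610 \right)}}{-3369709} = \frac{1499393}{604025} + \frac{\left(-610\right) \left(-109\right)}{-3369709} = 1499393 \cdot \frac{1}{604025} + 66490 \left(- \frac{1}{3369709}\right) = \frac{1499393}{604025} - \frac{66490}{3369709} = \frac{5012356464387}{2035388478725}$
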